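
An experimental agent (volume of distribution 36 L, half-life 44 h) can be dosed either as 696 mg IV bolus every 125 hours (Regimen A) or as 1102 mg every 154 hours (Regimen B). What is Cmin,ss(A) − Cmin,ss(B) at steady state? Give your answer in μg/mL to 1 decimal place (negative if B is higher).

Regimen A: f = (1/2)^(125/44) ≈ 0.1396; Cmin,ss = (696/36)·f/(1−f) ≈ 3.137 μg/mL.
Regimen B: f = (1/2)^(154/44) ≈ 0.0884; Cmin,ss = (1102/36)·f/(1−f) ≈ 2.968 μg/mL.
Difference ≈ 3.137 − 2.968 ≈ 0.169 μg/mL.

0.2 μg/mL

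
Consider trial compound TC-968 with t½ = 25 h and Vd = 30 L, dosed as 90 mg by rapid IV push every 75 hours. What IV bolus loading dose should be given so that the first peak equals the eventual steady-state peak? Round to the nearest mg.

f = (1/2)^(75/25) ≈ 0.125000; accumulation ratio R = 1/(1−f) ≈ 1.14286.
Loading dose to hit Cmax,ss on first dose: D_load = D_maint·R ≈ 90 × 1.14286 ≈ 102.86 mg.

103 mg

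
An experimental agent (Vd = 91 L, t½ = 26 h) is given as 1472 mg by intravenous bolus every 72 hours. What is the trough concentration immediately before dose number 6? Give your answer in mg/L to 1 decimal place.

2.8 mg/L

f = (1/2)^(τ/t½) = (1/2)^(72/26) ≈ 0.1467.
C₀ = D/Vd = 1472/91 ≈ 16.176 mg/L.
Before the 6th dose, 5 doses have been given. Superposition: Cmin = C₀·(f + f² + … + f^5).
≈ 16.176 × (0.1467 + 0.0215 + 0.0032 + 0.0005 + 0.0001) ≈ 16.176 × 0.1720 ≈ 2.782 mg/L.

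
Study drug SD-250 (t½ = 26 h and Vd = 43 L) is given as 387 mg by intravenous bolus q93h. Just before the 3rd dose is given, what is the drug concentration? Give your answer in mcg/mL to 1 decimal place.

f = (1/2)^(τ/t½) = (1/2)^(93/26) ≈ 0.0838.
C₀ = D/Vd = 387/43 ≈ 9.000 mcg/mL.
Before the 3rd dose, 2 doses have been given. Superposition: Cmin = C₀·(f + f²).
≈ 9.000 × (0.0838 + 0.0070) ≈ 9.000 × 0.0908 ≈ 0.817 mcg/mL.

0.8 mcg/mL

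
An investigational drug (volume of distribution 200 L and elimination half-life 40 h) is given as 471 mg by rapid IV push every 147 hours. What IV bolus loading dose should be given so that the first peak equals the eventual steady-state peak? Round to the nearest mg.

f = (1/2)^(147/40) ≈ 0.078292; accumulation ratio R = 1/(1−f) ≈ 1.08494.
Loading dose to hit Cmax,ss on first dose: D_load = D_maint·R ≈ 471 × 1.08494 ≈ 511.01 mg.

511 mg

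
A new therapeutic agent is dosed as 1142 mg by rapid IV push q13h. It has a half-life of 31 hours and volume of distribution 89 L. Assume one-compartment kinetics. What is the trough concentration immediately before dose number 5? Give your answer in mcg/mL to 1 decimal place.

26.1 mcg/mL

f = (1/2)^(τ/t½) = (1/2)^(13/31) ≈ 0.7478.
C₀ = D/Vd = 1142/89 ≈ 12.831 mcg/mL.
Before the 5th dose, 4 doses have been given. Superposition: Cmin = C₀·(f + f² + … + f^4).
≈ 12.831 × (0.7478 + 0.5592 + 0.4182 + 0.3127) ≈ 12.831 × 2.0379 ≈ 26.148 mcg/mL.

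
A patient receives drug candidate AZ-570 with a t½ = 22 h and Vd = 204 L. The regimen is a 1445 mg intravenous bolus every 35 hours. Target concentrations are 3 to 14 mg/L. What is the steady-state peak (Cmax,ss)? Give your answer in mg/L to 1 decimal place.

10.6 mg/L

τ/t½ = 35/22 ≈ 1.5909, so fraction remaining f = (1/2)^(35/22) ≈ 0.3320.
At steady state, accumulation factor R = 1/(1 − e^(−kτ)) ≈ 1.4970.
Single-dose peak C₀ = D/Vd = 1445/204 ≈ 7.083 mg/L.
Steady-state peak Cmax,ss = C₀·R ≈ 7.083 × 1.4970 ≈ 10.603 mg/L.
Peak 10.6 mg/L vs MTC 14 mg/L: below toxic threshold.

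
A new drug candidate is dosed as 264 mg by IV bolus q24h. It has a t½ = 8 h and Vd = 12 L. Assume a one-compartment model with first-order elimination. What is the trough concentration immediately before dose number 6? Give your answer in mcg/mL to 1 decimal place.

3.1 mcg/mL

f = (1/2)^(τ/t½) = (1/2)^(24/8) ≈ 0.1250.
C₀ = D/Vd = 264/12 ≈ 22.000 mcg/mL.
Before the 6th dose, 5 doses have been given. Superposition: Cmin = C₀·(f + f² + … + f^5).
≈ 22.000 × (0.1250 + 0.0156 + 0.0020 + 0.0002 + 0.0000) ≈ 22.000 × 0.1428 ≈ 3.142 mcg/mL.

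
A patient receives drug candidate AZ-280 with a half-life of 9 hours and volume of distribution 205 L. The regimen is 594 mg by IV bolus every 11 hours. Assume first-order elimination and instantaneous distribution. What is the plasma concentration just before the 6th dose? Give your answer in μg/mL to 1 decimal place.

f = (1/2)^(τ/t½) = (1/2)^(11/9) ≈ 0.4286.
C₀ = D/Vd = 594/205 ≈ 2.898 μg/mL.
Before the 6th dose, 5 doses have been given. Superposition: Cmin = C₀·(f + f² + … + f^5).
≈ 2.898 × (0.4286 + 0.1837 + 0.0787 + 0.0337 + 0.0145) ≈ 2.898 × 0.7392 ≈ 2.142 μg/mL.

2.1 μg/mL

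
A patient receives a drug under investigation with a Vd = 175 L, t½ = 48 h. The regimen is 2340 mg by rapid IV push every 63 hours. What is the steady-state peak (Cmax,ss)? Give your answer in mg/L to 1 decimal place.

k = ln2/t½ = ln2/48 ≈ 0.014441 h⁻¹; fraction remaining f = e^(−kτ) = e^(−0.014441×63) ≈ 0.4026.
Accumulation ratio R = 1/(1 − f) ≈ 1/0.5974 ≈ 1.6739.
Single-dose peak C₀ = D/Vd = 2340/175 ≈ 13.371 mg/L.
Steady-state peak Cmax,ss = C₀·R ≈ 13.371 × 1.6739 ≈ 22.382 mg/L.

22.4 mg/L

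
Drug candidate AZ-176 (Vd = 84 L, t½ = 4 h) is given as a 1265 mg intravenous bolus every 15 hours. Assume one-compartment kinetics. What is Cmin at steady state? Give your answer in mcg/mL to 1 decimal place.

1.2 mcg/mL

τ/t½ = 15/4 ≈ 3.75, so fraction remaining f = (1/2)^(15/4) ≈ 0.0743.
At steady state, accumulation factor R = 1/(1 − e^(−kτ)) ≈ 1.0803.
Each bolus raises the concentration by D/Vd = 1265/84 ≈ 15.060 mcg/mL.
Cmax,ss = C₀/(1 − f) ≈ 15.060/0.9257 ≈ 16.269 mcg/mL.
One interval later, Cmin,ss = Cmax,ss·e^(−kτ) ≈ 16.269 × 0.0743 ≈ 1.209 mcg/mL.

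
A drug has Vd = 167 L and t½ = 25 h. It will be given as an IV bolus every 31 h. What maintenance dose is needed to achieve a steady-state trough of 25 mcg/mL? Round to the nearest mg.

τ/t½ = 31/25 ≈ 1.24, so f = (1/2)^(31/25) ≈ 0.423373.
Cmin,ss = (D/Vd)·f/(1−f), so D = Cmin,ss·Vd·(1−f)/f.
D = 25 × 167 × (1−f)/f ≈ 25 × 167 × 1.36198 ≈ 5686.27 mg.

5686 mg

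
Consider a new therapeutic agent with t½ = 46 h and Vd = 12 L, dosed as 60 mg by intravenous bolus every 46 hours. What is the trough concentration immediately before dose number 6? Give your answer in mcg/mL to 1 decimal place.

4.8 mcg/mL

f = (1/2)^(τ/t½) = (1/2)^(46/46) ≈ 0.5000.
C₀ = D/Vd = 60/12 ≈ 5.000 mcg/mL.
Before the 6th dose, 5 doses have been given. Superposition: Cmin = C₀·(f + f² + … + f^5).
≈ 5.000 × (0.5000 + 0.2500 + 0.1250 + 0.0625 + 0.0313) ≈ 5.000 × 0.9688 ≈ 4.844 mcg/mL.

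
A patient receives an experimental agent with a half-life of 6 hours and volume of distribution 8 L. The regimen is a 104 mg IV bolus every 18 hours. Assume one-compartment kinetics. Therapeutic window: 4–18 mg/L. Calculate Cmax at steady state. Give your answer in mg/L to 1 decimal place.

The dosing interval is 3 half-lives, so f = 2^(−3) = 0.125.
At steady state, R = 1/(1 − 0.125) = 8/7.
Single-dose peak C₀ = D/Vd = 104/8 = 13 mg/L.
Steady-state peak Cmax,ss = C₀·R = 13 × 8/7 ≈ 14.857 mg/L.
Peak 14.9 mg/L vs MTC 18 mg/L: below toxic threshold.

14.9 mg/L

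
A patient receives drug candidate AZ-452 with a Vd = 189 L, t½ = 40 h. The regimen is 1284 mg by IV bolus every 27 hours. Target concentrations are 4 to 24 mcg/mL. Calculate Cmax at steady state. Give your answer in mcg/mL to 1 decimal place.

k = ln2/t½ = ln2/40 ≈ 0.017329 h⁻¹; fraction remaining f = e^(−kτ) = e^(−0.017329×27) ≈ 0.6263.
At steady state, accumulation factor R = 1/(1 − e^(−kτ)) ≈ 2.6759.
Single-dose peak C₀ = D/Vd = 1284/189 ≈ 6.794 mcg/mL.
Steady-state peak Cmax,ss = C₀·R ≈ 6.794 × 2.6759 ≈ 18.180 mcg/mL.
Peak 18.2 mcg/mL vs MTC 24 mcg/mL: below toxic threshold.

18.2 mcg/mL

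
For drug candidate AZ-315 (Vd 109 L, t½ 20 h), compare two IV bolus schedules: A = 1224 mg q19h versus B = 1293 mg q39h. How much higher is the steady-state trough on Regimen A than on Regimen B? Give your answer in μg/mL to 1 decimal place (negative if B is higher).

Regimen A: f = (1/2)^(19/20) ≈ 0.5176; Cmin,ss = (1224/109)·f/(1−f) ≈ 12.049 μg/mL.
Regimen B: f = (1/2)^(39/20) ≈ 0.2588; Cmin,ss = (1293/109)·f/(1−f) ≈ 4.142 μg/mL.
Difference ≈ 12.049 − 4.142 ≈ 7.907 μg/mL.

7.9 μg/mL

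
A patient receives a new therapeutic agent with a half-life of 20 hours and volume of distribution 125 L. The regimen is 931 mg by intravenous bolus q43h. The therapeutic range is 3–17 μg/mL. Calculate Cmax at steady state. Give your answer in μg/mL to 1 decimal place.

9.6 μg/mL

τ/t½ = 43/20 ≈ 2.15, so fraction remaining f = (1/2)^(43/20) ≈ 0.2253.
Accumulation ratio R = 1/(1 − f) ≈ 1/0.7747 ≈ 1.2908.
Single-dose peak C₀ = D/Vd = 931/125 ≈ 7.448 μg/mL.
Cmax,ss = C₀/(1 − f) ≈ 7.448/0.7747 ≈ 9.614 μg/mL.
Peak 9.6 μg/mL vs MTC 17 μg/mL: below toxic threshold.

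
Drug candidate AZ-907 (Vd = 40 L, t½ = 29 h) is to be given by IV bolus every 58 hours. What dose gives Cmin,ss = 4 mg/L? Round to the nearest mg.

τ/t½ = 58/29 ≈ 2, so f = (1/2)^(58/29) ≈ 0.250000.
Cmin,ss = (D/Vd)·f/(1−f), so D = Cmin,ss·Vd·(1−f)/f.
D = 4 × 40 × (1−f)/f ≈ 4 × 40 × 3.00000 ≈ 480.00 mg.

480 mg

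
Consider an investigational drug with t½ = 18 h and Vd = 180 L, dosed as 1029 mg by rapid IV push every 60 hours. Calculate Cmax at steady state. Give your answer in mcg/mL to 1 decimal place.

6.3 mcg/mL

k = ln2/t½ = ln2/18 ≈ 0.038508 h⁻¹; fraction remaining f = e^(−kτ) = e^(−0.038508×60) ≈ 0.0992.
Accumulation ratio R = 1/(1 − f) ≈ 1/0.9008 ≈ 1.1101.
Single-dose peak C₀ = D/Vd = 1029/180 ≈ 5.717 mcg/mL.
Steady-state peak Cmax,ss = C₀·R ≈ 5.717 × 1.1101 ≈ 6.346 mcg/mL.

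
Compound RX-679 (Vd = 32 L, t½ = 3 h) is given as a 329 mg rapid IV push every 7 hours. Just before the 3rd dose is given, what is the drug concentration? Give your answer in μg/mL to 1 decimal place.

f = (1/2)^(τ/t½) = (1/2)^(7/3) ≈ 0.1984.
C₀ = D/Vd = 329/32 ≈ 10.281 μg/mL.
Before the 3rd dose, 2 doses have been given. Superposition: Cmin = C₀·(f + f²).
≈ 10.281 × (0.1984 + 0.0394) ≈ 10.281 × 0.2378 ≈ 2.445 μg/mL.

2.4 μg/mL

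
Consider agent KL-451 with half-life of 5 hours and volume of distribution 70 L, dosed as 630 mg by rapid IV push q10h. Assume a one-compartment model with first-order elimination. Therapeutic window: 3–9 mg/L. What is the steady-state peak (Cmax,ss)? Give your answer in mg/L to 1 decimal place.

The dosing interval is 2 half-lives, so f = 2^(−2) = 0.25.
Accumulation ratio R = 1/(1 − f) = 1/0.75 = 4/3.
Single-dose peak C₀ = D/Vd = 630/70 = 9 mg/L.
Steady-state peak Cmax,ss = C₀·R = 9 × 4/3 ≈ 12.000 mg/L.
Peak 12.0 mg/L vs MTC 9 mg/L: exceeds toxic threshold.

12.0 mg/L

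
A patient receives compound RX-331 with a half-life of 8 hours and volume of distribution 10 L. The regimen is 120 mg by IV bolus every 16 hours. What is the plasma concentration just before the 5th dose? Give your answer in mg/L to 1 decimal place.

f = (1/2)^(τ/t½) = (1/2)^(16/8) ≈ 0.2500.
C₀ = D/Vd = 120/10 ≈ 12.000 mg/L.
Before the 5th dose, 4 doses have been given. Superposition: Cmin = C₀·(f + f² + … + f^4).
≈ 12.000 × (0.2500 + 0.0625 + 0.0156 + 0.0039) ≈ 12.000 × 0.3320 ≈ 3.984 mg/L.

4.0 mg/L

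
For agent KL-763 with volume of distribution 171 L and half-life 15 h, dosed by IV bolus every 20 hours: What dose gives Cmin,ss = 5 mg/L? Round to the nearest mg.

τ/t½ = 20/15 ≈ 1.3333, so f = (1/2)^(20/15) ≈ 0.396850.
Cmin,ss = (D/Vd)·f/(1−f), so D = Cmin,ss·Vd·(1−f)/f.
D = 5 × 171 × (1−f)/f ≈ 5 × 171 × 1.51984 ≈ 1299.46 mg.

1299 mg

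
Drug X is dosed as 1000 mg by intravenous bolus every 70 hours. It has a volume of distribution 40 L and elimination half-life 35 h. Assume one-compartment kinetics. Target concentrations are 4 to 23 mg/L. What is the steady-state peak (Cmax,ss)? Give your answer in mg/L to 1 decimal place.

τ = 70 h = 2 half-lives, so f = (1/2)^2 = 0.25.
At steady state, R = 1/(1 − 0.25) = 4/3.
Single-dose peak C₀ = D/Vd = 1000/40 = 25 mg/L.
Steady-state peak Cmax,ss = C₀·R = 25 × 4/3 ≈ 33.333 mg/L.
Peak 33.3 mg/L vs MTC 23 mg/L: exceeds toxic threshold.

33.3 mg/L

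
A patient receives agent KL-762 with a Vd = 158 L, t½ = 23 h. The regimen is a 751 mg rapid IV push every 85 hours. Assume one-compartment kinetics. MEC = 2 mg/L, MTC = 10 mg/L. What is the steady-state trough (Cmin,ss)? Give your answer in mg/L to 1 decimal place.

k = ln2/t½ = ln2/23 ≈ 0.030137 h⁻¹; fraction remaining f = e^(−kτ) = e^(−0.030137×85) ≈ 0.0772.
Accumulation ratio R = 1/(1 − f) ≈ 1/0.9228 ≈ 1.0837.
Single-dose peak C₀ = D/Vd = 751/158 ≈ 4.753 mg/L.
Steady-state peak Cmax,ss = C₀·R ≈ 4.753 × 1.0837 ≈ 5.151 mg/L.
One interval later, Cmin,ss = Cmax,ss·e^(−kτ) ≈ 5.151 × 0.0772 ≈ 0.398 mg/L.
Trough 0.4 mg/L vs MEC 2 mg/L: subtherapeutic.

0.4 mg/L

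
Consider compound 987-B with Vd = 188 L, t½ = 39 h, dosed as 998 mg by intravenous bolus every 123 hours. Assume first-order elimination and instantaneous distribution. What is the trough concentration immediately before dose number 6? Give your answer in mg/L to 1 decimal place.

0.7 mg/L

f = (1/2)^(τ/t½) = (1/2)^(123/39) ≈ 0.1124.
C₀ = D/Vd = 998/188 ≈ 5.309 mg/L.
Before the 6th dose, 5 doses have been given. Superposition: Cmin = C₀·(f + f² + … + f^5).
≈ 5.309 × (0.1124 + 0.0126 + 0.0014 + 0.0002 + 0.0000) ≈ 5.309 × 0.1266 ≈ 0.672 mg/L.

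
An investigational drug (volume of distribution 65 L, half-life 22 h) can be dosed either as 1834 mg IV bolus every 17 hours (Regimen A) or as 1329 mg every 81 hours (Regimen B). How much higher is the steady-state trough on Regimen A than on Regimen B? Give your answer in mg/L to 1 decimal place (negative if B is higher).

Regimen A: f = (1/2)^(17/22) ≈ 0.5853; Cmin,ss = (1834/65)·f/(1−f) ≈ 39.823 mg/L.
Regimen B: f = (1/2)^(81/22) ≈ 0.0779; Cmin,ss = (1329/65)·f/(1−f) ≈ 1.727 mg/L.
Difference ≈ 39.823 − 1.727 ≈ 38.096 mg/L.

38.1 mg/L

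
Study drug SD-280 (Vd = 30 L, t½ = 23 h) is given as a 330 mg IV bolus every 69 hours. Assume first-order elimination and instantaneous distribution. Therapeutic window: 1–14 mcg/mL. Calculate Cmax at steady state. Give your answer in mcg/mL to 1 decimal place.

τ = 69 h = 3 half-lives, so f = (1/2)^3 = 0.125.
At steady state, R = 1/(1 − 0.125) = 8/7.
Single-dose peak C₀ = D/Vd = 330/30 = 11 mcg/mL.
Steady-state peak Cmax,ss = C₀·R = 11 × 8/7 ≈ 12.571 mcg/mL.
Peak 12.6 mcg/mL vs MTC 14 mcg/mL: below toxic threshold.

12.6 mcg/mL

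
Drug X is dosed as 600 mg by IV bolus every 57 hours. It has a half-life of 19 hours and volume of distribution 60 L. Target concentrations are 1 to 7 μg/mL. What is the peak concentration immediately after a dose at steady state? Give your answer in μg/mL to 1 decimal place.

The dosing interval is 3 half-lives, so f = 2^(−3) = 0.125.
Accumulation ratio R = 1/(1 − f) = 1/0.875 = 8/7.
Single-dose peak C₀ = D/Vd = 600/60 = 10 μg/mL.
Steady-state peak Cmax,ss = C₀·R = 10 × 8/7 ≈ 11.429 μg/mL.
Peak 11.4 μg/mL vs MTC 7 μg/mL: exceeds toxic threshold.

11.4 μg/mL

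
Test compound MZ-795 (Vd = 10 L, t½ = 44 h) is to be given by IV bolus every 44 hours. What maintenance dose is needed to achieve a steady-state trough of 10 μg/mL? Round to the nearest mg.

100 mg

τ/t½ = 44/44 ≈ 1, so f = (1/2)^(44/44) ≈ 0.500000.
Cmin,ss = (D/Vd)·f/(1−f), so D = Cmin,ss·Vd·(1−f)/f.
D = 10 × 10 × (1−f)/f ≈ 10 × 10 × 1.00000 ≈ 100.00 mg.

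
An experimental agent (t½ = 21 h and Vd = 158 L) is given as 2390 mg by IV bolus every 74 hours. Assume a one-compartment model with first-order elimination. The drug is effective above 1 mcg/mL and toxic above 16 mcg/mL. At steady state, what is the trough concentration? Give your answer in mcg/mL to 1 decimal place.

k = ln2/t½ = ln2/21 ≈ 0.033007 h⁻¹; fraction remaining f = e^(−kτ) = e^(−0.033007×74) ≈ 0.0869.
At steady state, accumulation factor R = 1/(1 − e^(−kτ)) ≈ 1.0952.
Each bolus raises the concentration by D/Vd = 2390/158 ≈ 15.127 mcg/mL.
Steady-state peak Cmax,ss = C₀·R ≈ 15.127 × 1.0952 ≈ 16.567 mcg/mL.
Steady-state trough Cmin,ss = Cmax,ss·f ≈ 16.567 × 0.0869 ≈ 1.440 mcg/mL.
Trough 1.4 mcg/mL vs MEC 1 mcg/mL: adequate.

1.4 mcg/mL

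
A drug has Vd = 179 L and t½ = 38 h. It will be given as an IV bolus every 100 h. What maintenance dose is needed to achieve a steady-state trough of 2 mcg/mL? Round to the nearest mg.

1861 mg

τ/t½ = 100/38 ≈ 2.6316, so f = (1/2)^(100/38) ≈ 0.161367.
Cmin,ss = (D/Vd)·f/(1−f), so D = Cmin,ss·Vd·(1−f)/f.
D = 2 × 179 × (1−f)/f ≈ 2 × 179 × 5.19705 ≈ 1860.54 mg.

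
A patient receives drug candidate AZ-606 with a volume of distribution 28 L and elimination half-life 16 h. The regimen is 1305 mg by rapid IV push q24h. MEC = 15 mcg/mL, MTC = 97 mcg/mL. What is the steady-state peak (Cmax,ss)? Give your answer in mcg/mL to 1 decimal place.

72.1 mcg/mL

Over one 24-h interval, 24/16 ≈ 1.5 half-lives elapse, leaving f ≈ 0.3536 of each dose.
Accumulation ratio R = 1/(1 − f) ≈ 1/0.6464 ≈ 1.5470.
Single-dose peak C₀ = D/Vd = 1305/28 ≈ 46.607 mcg/mL.
Steady-state peak Cmax,ss = C₀·R ≈ 46.607 × 1.5470 ≈ 72.101 mcg/mL.
Peak 72.1 mcg/mL vs MTC 97 mcg/mL: below toxic threshold.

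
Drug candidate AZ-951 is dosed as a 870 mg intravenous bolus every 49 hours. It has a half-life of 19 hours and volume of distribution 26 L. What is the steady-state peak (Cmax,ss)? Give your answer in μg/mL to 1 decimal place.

40.2 μg/mL

Over one 49-h interval, 49/19 ≈ 2.5789 half-lives elapse, leaving f ≈ 0.1674 of each dose.
Accumulation ratio R = 1/(1 − f) ≈ 1/0.8326 ≈ 1.2011.
Single-dose peak C₀ = D/Vd = 870/26 ≈ 33.462 μg/mL.
Steady-state peak Cmax,ss = C₀·R ≈ 33.462 × 1.2011 ≈ 40.191 μg/mL.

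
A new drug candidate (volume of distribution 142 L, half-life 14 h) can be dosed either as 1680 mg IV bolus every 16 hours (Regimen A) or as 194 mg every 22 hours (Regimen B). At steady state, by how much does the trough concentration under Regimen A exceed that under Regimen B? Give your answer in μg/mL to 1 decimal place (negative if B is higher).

Regimen A: f = (1/2)^(16/14) ≈ 0.4529; Cmin,ss = (1680/142)·f/(1−f) ≈ 9.794 μg/mL.
Regimen B: f = (1/2)^(22/14) ≈ 0.3365; Cmin,ss = (194/142)·f/(1−f) ≈ 0.693 μg/mL.
Difference ≈ 9.794 − 0.693 ≈ 9.101 μg/mL.

9.1 μg/mL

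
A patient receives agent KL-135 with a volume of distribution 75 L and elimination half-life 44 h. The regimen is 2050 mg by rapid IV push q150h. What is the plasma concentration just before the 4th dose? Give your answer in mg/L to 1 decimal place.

2.8 mg/L

f = (1/2)^(τ/t½) = (1/2)^(150/44) ≈ 0.0941.
C₀ = D/Vd = 2050/75 ≈ 27.333 mg/L.
Before the 4th dose, 3 doses have been given. Superposition: Cmin = C₀·(f + f² + … + f^3).
≈ 27.333 × (0.0941 + 0.0089 + 0.0008) ≈ 27.333 × 0.1038 ≈ 2.837 mg/L.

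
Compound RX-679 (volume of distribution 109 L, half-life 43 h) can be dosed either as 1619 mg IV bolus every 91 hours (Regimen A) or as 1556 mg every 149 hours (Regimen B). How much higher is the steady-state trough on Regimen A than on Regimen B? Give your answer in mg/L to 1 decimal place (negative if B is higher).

Regimen A: f = (1/2)^(91/43) ≈ 0.2306; Cmin,ss = (1619/109)·f/(1−f) ≈ 4.452 mg/L.
Regimen B: f = (1/2)^(149/43) ≈ 0.0906; Cmin,ss = (1556/109)·f/(1−f) ≈ 1.422 mg/L.
Difference ≈ 4.452 − 1.422 ≈ 3.030 mg/L.

3.0 mg/L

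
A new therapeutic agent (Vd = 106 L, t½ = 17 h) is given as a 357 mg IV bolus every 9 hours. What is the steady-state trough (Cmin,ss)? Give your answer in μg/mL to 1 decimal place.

7.6 μg/mL

Over one 9-h interval, 9/17 ≈ 0.52941 half-lives elapse, leaving f ≈ 0.6928 of each dose.
Single-dose peak C₀ = D/Vd = 357/106 ≈ 3.368 μg/mL.
Steady-state trough Cmin,ss = C₀·f/(1−f) ≈ 3.368 × 0.6928/0.3072 ≈ 7.596 μg/mL.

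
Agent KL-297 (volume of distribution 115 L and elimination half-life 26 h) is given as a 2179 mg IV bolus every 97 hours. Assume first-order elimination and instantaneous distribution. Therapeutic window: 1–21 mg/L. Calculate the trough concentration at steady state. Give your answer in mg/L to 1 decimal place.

Over one 97-h interval, 97/26 ≈ 3.7308 half-lives elapse, leaving f ≈ 0.0753 of each dose.
At steady state, accumulation factor R = 1/(1 − e^(−kτ)) ≈ 1.0814.
Each bolus raises the concentration by D/Vd = 2179/115 ≈ 18.948 mg/L.
Cmax,ss = C₀/(1 − f) ≈ 18.948/0.9247 ≈ 20.491 mg/L.
Steady-state trough Cmin,ss = Cmax,ss·f ≈ 20.491 × 0.0753 ≈ 1.543 mg/L.
Trough 1.5 mg/L vs MEC 1 mg/L: adequate.

1.5 mg/L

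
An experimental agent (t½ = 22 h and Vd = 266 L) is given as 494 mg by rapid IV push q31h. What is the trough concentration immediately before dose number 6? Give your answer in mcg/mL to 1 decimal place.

1.1 mcg/mL

f = (1/2)^(τ/t½) = (1/2)^(31/22) ≈ 0.3765.
C₀ = D/Vd = 494/266 ≈ 1.857 mcg/mL.
Before the 6th dose, 5 doses have been given. Superposition: Cmin = C₀·(f + f² + … + f^5).
≈ 1.857 × (0.3765 + 0.1418 + 0.0534 + 0.0201 + 0.0076) ≈ 1.857 × 0.5994 ≈ 1.113 mcg/mL.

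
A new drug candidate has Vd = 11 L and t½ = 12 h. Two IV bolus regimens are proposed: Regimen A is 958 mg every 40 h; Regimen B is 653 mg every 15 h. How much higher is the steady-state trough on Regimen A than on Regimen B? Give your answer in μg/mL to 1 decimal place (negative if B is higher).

-33.5 μg/mL

Regimen A: f = (1/2)^(40/12) ≈ 0.0992; Cmin,ss = (958/11)·f/(1−f) ≈ 9.591 μg/mL.
Regimen B: f = (1/2)^(15/12) ≈ 0.4204; Cmin,ss = (653/11)·f/(1−f) ≈ 43.058 μg/mL.
Difference ≈ 9.591 − 43.058 ≈ -33.467 μg/mL.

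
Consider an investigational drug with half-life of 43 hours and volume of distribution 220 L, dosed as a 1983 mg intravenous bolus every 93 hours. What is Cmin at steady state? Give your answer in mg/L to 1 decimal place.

2.6 mg/L

Over one 93-h interval, 93/43 ≈ 2.1628 half-lives elapse, leaving f ≈ 0.2233 of each dose.
Each bolus raises the concentration by D/Vd = 1983/220 ≈ 9.014 mg/L.
Steady-state trough Cmin,ss = C₀·f/(1−f) ≈ 9.014 × 0.2233/0.7767 ≈ 2.592 mg/L.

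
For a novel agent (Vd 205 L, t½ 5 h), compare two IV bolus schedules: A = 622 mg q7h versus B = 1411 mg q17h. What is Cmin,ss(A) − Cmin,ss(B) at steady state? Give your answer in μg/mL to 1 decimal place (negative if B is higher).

Regimen A: f = (1/2)^(7/5) ≈ 0.3789; Cmin,ss = (622/205)·f/(1−f) ≈ 1.851 μg/mL.
Regimen B: f = (1/2)^(17/5) ≈ 0.0947; Cmin,ss = (1411/205)·f/(1−f) ≈ 0.720 μg/mL.
Difference ≈ 1.851 − 0.720 ≈ 1.131 μg/mL.

1.1 μg/mL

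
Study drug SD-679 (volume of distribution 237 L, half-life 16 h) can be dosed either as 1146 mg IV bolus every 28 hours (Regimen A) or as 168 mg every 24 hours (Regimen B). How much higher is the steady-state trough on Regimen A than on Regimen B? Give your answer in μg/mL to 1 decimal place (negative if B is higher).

Regimen A: f = (1/2)^(28/16) ≈ 0.2973; Cmin,ss = (1146/237)·f/(1−f) ≈ 2.046 μg/mL.
Regimen B: f = (1/2)^(24/16) ≈ 0.3536; Cmin,ss = (168/237)·f/(1−f) ≈ 0.388 μg/mL.
Difference ≈ 2.046 − 0.388 ≈ 1.658 μg/mL.

1.7 μg/mL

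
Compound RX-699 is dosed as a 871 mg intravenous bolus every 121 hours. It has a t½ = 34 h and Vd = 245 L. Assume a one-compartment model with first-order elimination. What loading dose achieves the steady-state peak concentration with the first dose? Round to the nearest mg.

f = (1/2)^(121/34) ≈ 0.084857; accumulation ratio R = 1/(1−f) ≈ 1.09273.
Loading dose to hit Cmax,ss on first dose: D_load = D_maint·R ≈ 871 × 1.09273 ≈ 951.77 mg.

952 mg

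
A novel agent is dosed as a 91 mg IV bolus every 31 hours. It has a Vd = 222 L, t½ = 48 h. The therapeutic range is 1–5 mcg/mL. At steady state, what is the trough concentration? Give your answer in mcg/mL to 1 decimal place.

0.7 mcg/mL

τ/t½ = 31/48 ≈ 0.64583, so fraction remaining f = (1/2)^(31/48) ≈ 0.6391.
Single-dose peak C₀ = D/Vd = 91/222 ≈ 0.410 mcg/mL.
Steady-state trough Cmin,ss = C₀·f/(1−f) ≈ 0.410 × 0.6391/0.3609 ≈ 0.726 mcg/mL.
Trough 0.7 mcg/mL vs MEC 1 mcg/mL: subtherapeutic.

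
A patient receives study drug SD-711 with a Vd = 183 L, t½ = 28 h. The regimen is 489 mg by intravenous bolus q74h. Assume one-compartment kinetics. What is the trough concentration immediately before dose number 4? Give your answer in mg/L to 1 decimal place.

f = (1/2)^(τ/t½) = (1/2)^(74/28) ≈ 0.1601.
C₀ = D/Vd = 489/183 ≈ 2.672 mg/L.
Before the 4th dose, 3 doses have been given. Superposition: Cmin = C₀·(f + f² + … + f^3).
≈ 2.672 × (0.1601 + 0.0256 + 0.0041) ≈ 2.672 × 0.1898 ≈ 0.507 mg/L.

0.5 mg/L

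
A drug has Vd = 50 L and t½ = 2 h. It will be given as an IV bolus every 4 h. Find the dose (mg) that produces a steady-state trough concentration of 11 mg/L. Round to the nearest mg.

1650 mg

τ/t½ = 4/2 ≈ 2, so f = (1/2)^(4/2) ≈ 0.250000.
Cmin,ss = (D/Vd)·f/(1−f), so D = Cmin,ss·Vd·(1−f)/f.
D = 11 × 50 × (1−f)/f ≈ 11 × 50 × 3.00000 ≈ 1650.00 mg.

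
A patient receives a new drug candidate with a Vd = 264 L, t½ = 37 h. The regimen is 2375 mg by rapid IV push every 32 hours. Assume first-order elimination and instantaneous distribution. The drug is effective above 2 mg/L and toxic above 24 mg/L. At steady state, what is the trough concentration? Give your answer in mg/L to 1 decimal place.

11.0 mg/L

Over one 32-h interval, 32/37 ≈ 0.86486 half-lives elapse, leaving f ≈ 0.5491 of each dose.
Single-dose peak C₀ = D/Vd = 2375/264 ≈ 8.996 mg/L.
Steady-state trough Cmin,ss = C₀·f/(1−f) ≈ 8.996 × 0.5491/0.4509 ≈ 10.955 mg/L.
Trough 11.0 mg/L vs MEC 2 mg/L: adequate.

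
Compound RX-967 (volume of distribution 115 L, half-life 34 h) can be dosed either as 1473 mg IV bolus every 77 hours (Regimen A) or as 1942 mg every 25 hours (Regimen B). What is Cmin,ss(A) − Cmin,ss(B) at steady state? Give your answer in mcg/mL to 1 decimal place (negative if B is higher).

-22.0 mcg/mL

Regimen A: f = (1/2)^(77/34) ≈ 0.2081; Cmin,ss = (1473/115)·f/(1−f) ≈ 3.366 mcg/mL.
Regimen B: f = (1/2)^(25/34) ≈ 0.6007; Cmin,ss = (1942/115)·f/(1−f) ≈ 25.404 mcg/mL.
Difference ≈ 3.366 − 25.404 ≈ -22.038 mcg/mL.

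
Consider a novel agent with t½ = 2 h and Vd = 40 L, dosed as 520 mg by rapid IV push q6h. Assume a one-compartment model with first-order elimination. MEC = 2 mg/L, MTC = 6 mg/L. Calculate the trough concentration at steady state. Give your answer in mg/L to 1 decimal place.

τ = 6 h = 3 half-lives, so f = (1/2)^3 = 0.125.
At steady state, R = 1/(1 − 0.125) = 8/7.
Single-dose peak C₀ = D/Vd = 520/40 = 13 mg/L.
Steady-state peak Cmax,ss = C₀·R = 13 × 8/7 ≈ 14.857 mg/L.
Steady-state trough Cmin,ss = Cmax,ss·f ≈ 14.857 × 0.125 ≈ 1.857 mg/L.
Trough 1.9 mg/L vs MEC 2 mg/L: subtherapeutic.

1.9 mg/L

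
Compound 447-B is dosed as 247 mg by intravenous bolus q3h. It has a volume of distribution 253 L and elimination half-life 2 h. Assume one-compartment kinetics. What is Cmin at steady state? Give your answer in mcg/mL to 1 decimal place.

0.5 mcg/mL

τ/t½ = 3/2 ≈ 1.5, so fraction remaining f = (1/2)^(3/2) ≈ 0.3536.
Accumulation ratio R = 1/(1 − f) ≈ 1/0.6464 ≈ 1.5470.
Each bolus raises the concentration by D/Vd = 247/253 ≈ 0.976 mcg/mL.
Steady-state peak Cmax,ss = C₀·R ≈ 0.976 × 1.5470 ≈ 1.510 mcg/mL.
Steady-state trough Cmin,ss = Cmax,ss·f ≈ 1.510 × 0.3536 ≈ 0.534 mcg/mL.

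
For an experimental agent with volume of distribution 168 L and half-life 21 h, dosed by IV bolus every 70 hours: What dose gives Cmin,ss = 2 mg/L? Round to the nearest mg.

3051 mg

τ/t½ = 70/21 ≈ 3.3333, so f = (1/2)^(70/21) ≈ 0.099213.
Cmin,ss = (D/Vd)·f/(1−f), so D = Cmin,ss·Vd·(1−f)/f.
D = 2 × 168 × (1−f)/f ≈ 2 × 168 × 9.07932 ≈ 3050.65 mg.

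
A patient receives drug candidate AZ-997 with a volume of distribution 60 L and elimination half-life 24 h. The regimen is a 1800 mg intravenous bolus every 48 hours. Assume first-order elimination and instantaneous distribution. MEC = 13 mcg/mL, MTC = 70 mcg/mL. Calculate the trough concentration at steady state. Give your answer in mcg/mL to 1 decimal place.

10.0 mcg/mL

τ = 48 h = 2 half-lives, so f = (1/2)^2 = 0.25.
Accumulation ratio R = 1/(1 − f) = 1/0.75 = 4/3.
Single-dose peak C₀ = D/Vd = 1800/60 = 30 mcg/mL.
Steady-state peak Cmax,ss = C₀·R = 30 × 4/3 ≈ 40.000 mcg/mL.
Steady-state trough Cmin,ss = Cmax,ss·f ≈ 40.000 × 0.25 ≈ 10.000 mcg/mL.
Trough 10.0 mcg/mL vs MEC 13 mcg/mL: subtherapeutic.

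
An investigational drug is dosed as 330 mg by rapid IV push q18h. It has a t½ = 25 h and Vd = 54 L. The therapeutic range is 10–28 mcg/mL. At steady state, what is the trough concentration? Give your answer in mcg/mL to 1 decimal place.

k = ln2/t½ = ln2/25 ≈ 0.027726 h⁻¹; fraction remaining f = e^(−kτ) = e^(−0.027726×18) ≈ 0.6071.
Each bolus raises the concentration by D/Vd = 330/54 ≈ 6.111 mcg/mL.
Steady-state trough Cmin,ss = C₀·f/(1−f) ≈ 6.111 × 0.6071/0.3929 ≈ 9.443 mcg/mL.
Trough 9.4 mcg/mL vs MEC 10 mcg/mL: subtherapeutic.

9.4 mcg/mL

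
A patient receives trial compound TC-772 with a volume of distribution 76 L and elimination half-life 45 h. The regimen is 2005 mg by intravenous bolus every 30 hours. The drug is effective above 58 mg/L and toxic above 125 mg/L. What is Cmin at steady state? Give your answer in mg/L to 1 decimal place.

44.9 mg/L

τ/t½ = 30/45 ≈ 0.66667, so fraction remaining f = (1/2)^(30/45) ≈ 0.6300.
Single-dose peak C₀ = D/Vd = 2005/76 ≈ 26.382 mg/L.
Steady-state trough Cmin,ss = C₀·f/(1−f) ≈ 26.382 × 0.6300/0.3700 ≈ 44.921 mg/L.
Trough 44.9 mg/L vs MEC 58 mg/L: subtherapeutic.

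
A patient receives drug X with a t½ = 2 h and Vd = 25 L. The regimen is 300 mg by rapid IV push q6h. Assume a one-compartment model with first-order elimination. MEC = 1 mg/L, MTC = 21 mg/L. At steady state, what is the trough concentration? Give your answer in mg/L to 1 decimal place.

1.7 mg/L

The dosing interval is 3 half-lives, so f = 2^(−3) = 0.125.
At steady state, R = 1/(1 − 0.125) = 8/7.
Single-dose peak C₀ = D/Vd = 300/25 = 12 mg/L.
Steady-state peak Cmax,ss = C₀·R = 12 × 8/7 ≈ 13.714 mg/L.
Steady-state trough Cmin,ss = Cmax,ss·f ≈ 13.714 × 0.125 ≈ 1.714 mg/L.
Trough 1.7 mg/L vs MEC 1 mg/L: adequate.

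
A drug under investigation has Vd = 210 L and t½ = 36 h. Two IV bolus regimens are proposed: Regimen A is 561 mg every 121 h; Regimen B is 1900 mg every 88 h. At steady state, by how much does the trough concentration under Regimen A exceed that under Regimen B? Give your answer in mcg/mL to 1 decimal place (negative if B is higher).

Regimen A: f = (1/2)^(121/36) ≈ 0.0973; Cmin,ss = (561/210)·f/(1−f) ≈ 0.288 mcg/mL.
Regimen B: f = (1/2)^(88/36) ≈ 0.1837; Cmin,ss = (1900/210)·f/(1−f) ≈ 2.036 mcg/mL.
Difference ≈ 0.288 − 2.036 ≈ -1.748 mcg/mL.

-1.7 mcg/mL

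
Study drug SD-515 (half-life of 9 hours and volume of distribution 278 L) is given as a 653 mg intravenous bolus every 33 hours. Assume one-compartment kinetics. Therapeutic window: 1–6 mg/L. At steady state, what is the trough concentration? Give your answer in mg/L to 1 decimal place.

0.2 mg/L

Over one 33-h interval, 33/9 ≈ 3.6667 half-lives elapse, leaving f ≈ 0.0787 of each dose.
Single-dose peak C₀ = D/Vd = 653/278 ≈ 2.349 mg/L.
Steady-state trough Cmin,ss = C₀·f/(1−f) ≈ 2.349 × 0.0787/0.9213 ≈ 0.201 mg/L.
Trough 0.2 mg/L vs MEC 1 mg/L: subtherapeutic.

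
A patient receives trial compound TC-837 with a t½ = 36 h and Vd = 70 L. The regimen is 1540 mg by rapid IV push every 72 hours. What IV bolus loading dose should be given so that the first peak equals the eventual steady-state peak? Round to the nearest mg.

f = (1/2)^(72/36) ≈ 0.250000; accumulation ratio R = 1/(1−f) ≈ 1.33333.
Loading dose to hit Cmax,ss on first dose: D_load = D_maint·R ≈ 1540 × 1.33333 ≈ 2053.33 mg.

2053 mg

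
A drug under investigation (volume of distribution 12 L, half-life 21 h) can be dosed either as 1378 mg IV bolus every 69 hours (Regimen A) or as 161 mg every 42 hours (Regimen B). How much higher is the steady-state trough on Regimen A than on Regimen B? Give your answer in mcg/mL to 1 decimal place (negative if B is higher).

8.6 mcg/mL

Regimen A: f = (1/2)^(69/21) ≈ 0.1025; Cmin,ss = (1378/12)·f/(1−f) ≈ 13.115 mcg/mL.
Regimen B: f = (1/2)^(42/21) ≈ 0.2500; Cmin,ss = (161/12)·f/(1−f) ≈ 4.472 mcg/mL.
Difference ≈ 13.115 − 4.472 ≈ 8.643 mcg/mL.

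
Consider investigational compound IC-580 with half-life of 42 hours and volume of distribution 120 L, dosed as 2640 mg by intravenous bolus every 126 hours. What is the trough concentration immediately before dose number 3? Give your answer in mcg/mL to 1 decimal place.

f = (1/2)^(τ/t½) = (1/2)^(126/42) ≈ 0.1250.
C₀ = D/Vd = 2640/120 ≈ 22.000 mcg/mL.
Before the 3rd dose, 2 doses have been given. Superposition: Cmin = C₀·(f + f²).
≈ 22.000 × (0.1250 + 0.0156) ≈ 22.000 × 0.1406 ≈ 3.093 mcg/mL.

3.1 mcg/mL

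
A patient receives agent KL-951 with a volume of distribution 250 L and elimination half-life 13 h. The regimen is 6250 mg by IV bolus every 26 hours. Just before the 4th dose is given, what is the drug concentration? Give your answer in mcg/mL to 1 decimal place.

f = (1/2)^(τ/t½) = (1/2)^(26/13) ≈ 0.2500.
C₀ = D/Vd = 6250/250 ≈ 25.000 mcg/mL.
Before the 4th dose, 3 doses have been given. Superposition: Cmin = C₀·(f + f² + … + f^3).
≈ 25.000 × (0.2500 + 0.0625 + 0.0156) ≈ 25.000 × 0.3281 ≈ 8.203 mcg/mL.

8.2 mcg/mL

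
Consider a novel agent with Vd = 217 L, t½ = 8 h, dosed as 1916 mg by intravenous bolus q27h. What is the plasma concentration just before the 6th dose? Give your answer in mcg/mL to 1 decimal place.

0.9 mcg/mL

f = (1/2)^(τ/t½) = (1/2)^(27/8) ≈ 0.0964.
C₀ = D/Vd = 1916/217 ≈ 8.829 mcg/mL.
Before the 6th dose, 5 doses have been given. Superposition: Cmin = C₀·(f + f² + … + f^5).
≈ 8.829 × (0.0964 + 0.0093 + 0.0009 + 0.0001 + 0.0000) ≈ 8.829 × 0.1067 ≈ 0.942 mcg/mL.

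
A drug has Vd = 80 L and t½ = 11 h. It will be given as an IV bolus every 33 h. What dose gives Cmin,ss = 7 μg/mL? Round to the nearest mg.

3920 mg

τ/t½ = 33/11 ≈ 3, so f = (1/2)^(33/11) ≈ 0.125000.
Cmin,ss = (D/Vd)·f/(1−f), so D = Cmin,ss·Vd·(1−f)/f.
D = 7 × 80 × (1−f)/f ≈ 7 × 80 × 7.00000 ≈ 3920.00 mg.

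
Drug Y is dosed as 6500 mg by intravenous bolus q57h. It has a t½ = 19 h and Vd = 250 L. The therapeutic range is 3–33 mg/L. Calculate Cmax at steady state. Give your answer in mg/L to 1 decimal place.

29.7 mg/L

τ = 57 h = 3 half-lives, so f = (1/2)^3 = 0.125.
At steady state, R = 1/(1 − 0.125) = 8/7.
Single-dose peak C₀ = D/Vd = 6500/250 = 26 mg/L.
Steady-state peak Cmax,ss = C₀·R = 26 × 8/7 ≈ 29.714 mg/L.
Peak 29.7 mg/L vs MTC 33 mg/L: below toxic threshold.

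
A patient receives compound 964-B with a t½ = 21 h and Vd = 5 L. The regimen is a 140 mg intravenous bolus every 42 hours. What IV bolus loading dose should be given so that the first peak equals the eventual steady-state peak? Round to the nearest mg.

187 mg

f = (1/2)^(42/21) ≈ 0.250000; accumulation ratio R = 1/(1−f) ≈ 1.33333.
Loading dose to hit Cmax,ss on first dose: D_load = D_maint·R ≈ 140 × 1.33333 ≈ 186.67 mg.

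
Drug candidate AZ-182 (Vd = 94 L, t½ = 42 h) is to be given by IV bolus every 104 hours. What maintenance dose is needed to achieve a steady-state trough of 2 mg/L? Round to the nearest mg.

τ/t½ = 104/42 ≈ 2.4762, so f = (1/2)^(104/42) ≈ 0.179718.
Cmin,ss = (D/Vd)·f/(1−f), so D = Cmin,ss·Vd·(1−f)/f.
D = 2 × 94 × (1−f)/f ≈ 2 × 94 × 4.56427 ≈ 858.08 mg.

858 mg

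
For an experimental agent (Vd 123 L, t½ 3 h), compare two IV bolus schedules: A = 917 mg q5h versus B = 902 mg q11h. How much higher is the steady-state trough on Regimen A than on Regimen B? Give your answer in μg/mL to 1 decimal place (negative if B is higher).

2.8 μg/mL

Regimen A: f = (1/2)^(5/3) ≈ 0.3150; Cmin,ss = (917/123)·f/(1−f) ≈ 3.428 μg/mL.
Regimen B: f = (1/2)^(11/3) ≈ 0.0787; Cmin,ss = (902/123)·f/(1−f) ≈ 0.626 μg/mL.
Difference ≈ 3.428 − 0.626 ≈ 2.802 μg/mL.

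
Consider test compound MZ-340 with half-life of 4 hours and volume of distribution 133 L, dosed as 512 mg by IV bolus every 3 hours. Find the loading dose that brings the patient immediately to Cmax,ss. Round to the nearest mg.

f = (1/2)^(3/4) ≈ 0.594604; accumulation ratio R = 1/(1−f) ≈ 2.46672.
Loading dose to hit Cmax,ss on first dose: D_load = D_maint·R ≈ 512 × 2.46672 ≈ 1262.96 mg.

1263 mg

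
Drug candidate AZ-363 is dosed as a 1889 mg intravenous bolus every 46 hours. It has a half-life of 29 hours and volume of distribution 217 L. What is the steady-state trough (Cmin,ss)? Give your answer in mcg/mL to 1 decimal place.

4.3 mcg/mL

Over one 46-h interval, 46/29 ≈ 1.5862 half-lives elapse, leaving f ≈ 0.3330 of each dose.
Accumulation ratio R = 1/(1 − f) ≈ 1/0.6670 ≈ 1.4993.
Single-dose peak C₀ = D/Vd = 1889/217 ≈ 8.705 mcg/mL.
Steady-state peak Cmax,ss = C₀·R ≈ 8.705 × 1.4993 ≈ 13.051 mcg/mL.
Steady-state trough Cmin,ss = Cmax,ss·f ≈ 13.051 × 0.3330 ≈ 4.346 mcg/mL.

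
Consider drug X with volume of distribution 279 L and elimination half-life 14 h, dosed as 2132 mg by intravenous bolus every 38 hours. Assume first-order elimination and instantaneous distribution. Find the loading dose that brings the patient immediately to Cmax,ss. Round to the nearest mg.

f = (1/2)^(38/14) ≈ 0.152377; accumulation ratio R = 1/(1−f) ≈ 1.17977.
Loading dose to hit Cmax,ss on first dose: D_load = D_maint·R ≈ 2132 × 1.17977 ≈ 2515.27 mg.

2515 mg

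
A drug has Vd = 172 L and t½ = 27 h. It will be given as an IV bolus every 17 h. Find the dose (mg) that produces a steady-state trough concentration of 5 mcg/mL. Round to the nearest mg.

471 mg

τ/t½ = 17/27 ≈ 0.62963, so f = (1/2)^(17/27) ≈ 0.646342.
Cmin,ss = (D/Vd)·f/(1−f), so D = Cmin,ss·Vd·(1−f)/f.
D = 5 × 172 × (1−f)/f ≈ 5 × 172 × 0.54717 ≈ 470.57 mg.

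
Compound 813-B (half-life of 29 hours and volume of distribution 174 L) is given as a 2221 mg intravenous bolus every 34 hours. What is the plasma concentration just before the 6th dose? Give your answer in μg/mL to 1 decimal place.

f = (1/2)^(τ/t½) = (1/2)^(34/29) ≈ 0.4437.
C₀ = D/Vd = 2221/174 ≈ 12.764 μg/mL.
Before the 6th dose, 5 doses have been given. Superposition: Cmin = C₀·(f + f² + … + f^5).
≈ 12.764 × (0.4437 + 0.1969 + 0.0874 + 0.0388 + 0.0172) ≈ 12.764 × 0.7840 ≈ 10.007 μg/mL.

10.0 μg/mL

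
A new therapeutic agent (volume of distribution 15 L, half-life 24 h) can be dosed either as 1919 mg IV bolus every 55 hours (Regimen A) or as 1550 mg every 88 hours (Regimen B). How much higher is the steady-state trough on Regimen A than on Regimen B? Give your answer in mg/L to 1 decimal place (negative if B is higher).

24.0 mg/L

Regimen A: f = (1/2)^(55/24) ≈ 0.2042; Cmin,ss = (1919/15)·f/(1−f) ≈ 32.827 mg/L.
Regimen B: f = (1/2)^(88/24) ≈ 0.0787; Cmin,ss = (1550/15)·f/(1−f) ≈ 8.827 mg/L.
Difference ≈ 32.827 − 8.827 ≈ 24.000 mg/L.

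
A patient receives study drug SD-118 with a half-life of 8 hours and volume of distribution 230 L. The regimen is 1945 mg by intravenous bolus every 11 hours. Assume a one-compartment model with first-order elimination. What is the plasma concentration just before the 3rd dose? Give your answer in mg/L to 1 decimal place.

f = (1/2)^(τ/t½) = (1/2)^(11/8) ≈ 0.3856.
C₀ = D/Vd = 1945/230 ≈ 8.457 mg/L.
Before the 3rd dose, 2 doses have been given. Superposition: Cmin = C₀·(f + f²).
≈ 8.457 × (0.3856 + 0.1487) ≈ 8.457 × 0.5343 ≈ 4.519 mg/L.

4.5 mg/L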